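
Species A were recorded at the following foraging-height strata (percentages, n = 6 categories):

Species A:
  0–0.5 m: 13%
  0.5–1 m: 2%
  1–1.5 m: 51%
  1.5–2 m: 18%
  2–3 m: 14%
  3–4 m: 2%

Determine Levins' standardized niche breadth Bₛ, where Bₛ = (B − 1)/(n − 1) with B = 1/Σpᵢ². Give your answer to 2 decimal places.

Convert percentages to proportions (divide by 100).
Σpᵢ² = 0.13² + 0.02² + 0.51² + 0.18² + 0.14² + 0.02² = 0.0169 + 0.0004 + 0.2601 + 0.0324 + 0.0196 + 0.0004 = 0.3298
B = 1 / 0.3298 = 3.0321
Bₛ = (B − 1)/(n − 1) = (3.0321 − 1)/(6 − 1) = 2.0321/5 = 0.4064

0.41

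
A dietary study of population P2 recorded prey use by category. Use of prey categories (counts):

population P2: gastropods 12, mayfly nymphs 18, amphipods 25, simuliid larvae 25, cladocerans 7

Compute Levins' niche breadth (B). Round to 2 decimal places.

Proportions for population P2 (n=87): 12/87=0.1379, 18/87=0.2069, 25/87=0.2874, 25/87=0.2874, 7/87=0.0805
Σpᵢ² = 0.1379² + 0.2069² + 0.2874² + 0.2874² + 0.0805² = 0.019016 + 0.042808 + 0.082599 + 0.082599 + 0.006480 = 0.233502
B = 1 / 0.233502 = 4.2826

4.28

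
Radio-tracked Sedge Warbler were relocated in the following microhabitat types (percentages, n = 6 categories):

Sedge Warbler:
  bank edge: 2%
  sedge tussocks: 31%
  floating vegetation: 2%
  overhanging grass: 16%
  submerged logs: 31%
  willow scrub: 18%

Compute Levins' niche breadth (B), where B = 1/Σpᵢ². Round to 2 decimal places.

Convert percentages to proportions (divide by 100).
Σpᵢ² = 0.02² + 0.31² + 0.02² + 0.16² + 0.31² + 0.18² = 0.0004 + 0.0961 + 0.0004 + 0.0256 + 0.0961 + 0.0324 = 0.2510
B = 1 / 0.2510 = 3.9841

3.98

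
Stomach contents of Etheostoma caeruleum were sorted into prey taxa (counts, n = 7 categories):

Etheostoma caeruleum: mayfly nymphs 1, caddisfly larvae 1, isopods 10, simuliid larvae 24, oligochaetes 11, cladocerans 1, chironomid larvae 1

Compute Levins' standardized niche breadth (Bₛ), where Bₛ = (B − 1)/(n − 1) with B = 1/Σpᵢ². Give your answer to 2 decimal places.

Proportions for Etheostoma caeruleum (n=49): 1/49=0.0204, 1/49=0.0204, 10/49=0.2041, 24/49=0.4898, 11/49=0.2245, 1/49=0.0204, 1/49=0.0204
Σpᵢ² = 0.0204² + 0.0204² + 0.2041² + 0.4898² + 0.2245² + 0.0204² + 0.0204² = 0.000416 + 0.000416 + 0.041657 + 0.239904 + 0.050400 + 0.000416 + 0.000416 = 0.333625
B = 1 / 0.333625 = 2.9974
Bₛ = (B − 1)/(n − 1) = (2.9974 − 1)/(7 − 1) = 1.9974/6 = 0.3329

0.33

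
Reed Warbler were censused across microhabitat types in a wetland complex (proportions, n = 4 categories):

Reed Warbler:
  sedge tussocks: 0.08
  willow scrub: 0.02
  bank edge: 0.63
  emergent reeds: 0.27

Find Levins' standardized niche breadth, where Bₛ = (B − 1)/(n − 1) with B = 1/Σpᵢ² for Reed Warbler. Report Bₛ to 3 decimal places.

0.366

Σpᵢ² = 0.08² + 0.02² + 0.63² + 0.27² = 0.0064 + 0.0004 + 0.3969 + 0.0729 = 0.4766
B = 1 / 0.4766 = 2.09820
Bₛ = (B − 1)/(n − 1) = (2.09820 − 1)/(4 − 1) = 1.09820/3 = 0.36607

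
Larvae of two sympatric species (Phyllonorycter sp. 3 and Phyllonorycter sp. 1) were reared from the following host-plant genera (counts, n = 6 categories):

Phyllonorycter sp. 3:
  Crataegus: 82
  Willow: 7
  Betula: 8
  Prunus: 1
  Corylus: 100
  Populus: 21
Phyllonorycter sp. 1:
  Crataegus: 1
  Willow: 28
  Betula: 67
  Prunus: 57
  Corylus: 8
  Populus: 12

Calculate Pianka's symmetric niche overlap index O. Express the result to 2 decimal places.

0.16

Proportions for Phyllonorycter sp. 3 (n=219): 82/219=0.3744, 7/219=0.0320, 8/219=0.0365, 1/219=0.0046, 100/219=0.4566, 21/219=0.0959
Proportions for Phyllonorycter sp. 1 (n=173): 1/173=0.0058, 28/173=0.1618, 67/173=0.3873, 57/173=0.3295, 8/173=0.0462, 12/173=0.0694
Σ p₁ᵢp₂ᵢ = 0.002172 + 0.005178 + 0.014136 + 0.001516 + 0.021095 + 0.006655 = 0.050752
Σp_1ᵢ² = 0.3744² + 0.0320² + 0.0365² + 0.0046² + 0.4566² + 0.0959² = 0.140175 + 0.001024 + 0.001332 + 0.000021 + 0.208484 + 0.009197 = 0.360233
Σp_2ᵢ² = 0.0058² + 0.1618² + 0.3873² + 0.3295² + 0.0462² + 0.0694² = 0.000034 + 0.026179 + 0.150001 + 0.108570 + 0.002134 + 0.004816 = 0.291734
O = 0.050752 / √(0.360233 × 0.291734) = 0.050752 / 0.3241793 = 0.1566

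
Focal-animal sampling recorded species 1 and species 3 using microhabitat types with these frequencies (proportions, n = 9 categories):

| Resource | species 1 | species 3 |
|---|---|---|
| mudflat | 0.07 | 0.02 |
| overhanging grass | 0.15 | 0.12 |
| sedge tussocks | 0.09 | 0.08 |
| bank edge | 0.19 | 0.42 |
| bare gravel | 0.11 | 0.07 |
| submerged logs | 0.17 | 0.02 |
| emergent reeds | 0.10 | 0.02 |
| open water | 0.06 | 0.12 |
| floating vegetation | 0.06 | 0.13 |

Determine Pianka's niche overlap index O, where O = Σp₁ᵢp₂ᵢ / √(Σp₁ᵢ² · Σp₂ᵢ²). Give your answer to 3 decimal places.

Σ p₁ᵢp₂ᵢ = 0.0014 + 0.0180 + 0.0072 + 0.0798 + 0.0077 + 0.0034 + 0.0020 + 0.0072 + 0.0078 = 0.1345
Σp_1ᵢ² = 0.07² + 0.15² + 0.09² + 0.19² + 0.11² + 0.17² + 0.10² + 0.06² + 0.06² = 0.0049 + 0.0225 + 0.0081 + 0.0361 + 0.0121 + 0.0289 + 0.0100 + 0.0036 + 0.0036 = 0.1298
Σp_2ᵢ² = 0.02² + 0.12² + 0.08² + 0.42² + 0.07² + 0.02² + 0.02² + 0.12² + 0.13² = 0.0004 + 0.0144 + 0.0064 + 0.1764 + 0.0049 + 0.0004 + 0.0004 + 0.0144 + 0.0169 = 0.2346
O = 0.1345 / √(0.1298 × 0.2346) = 0.1345 / 0.174502 = 0.77076

0.771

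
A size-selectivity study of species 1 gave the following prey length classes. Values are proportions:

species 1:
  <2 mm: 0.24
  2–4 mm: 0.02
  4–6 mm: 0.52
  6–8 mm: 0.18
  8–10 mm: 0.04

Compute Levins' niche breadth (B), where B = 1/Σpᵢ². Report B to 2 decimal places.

Σpᵢ² = 0.24² + 0.02² + 0.52² + 0.18² + 0.04² = 0.0576 + 0.0004 + 0.2704 + 0.0324 + 0.0016 = 0.3624
B = 1 / 0.3624 = 2.7594

2.76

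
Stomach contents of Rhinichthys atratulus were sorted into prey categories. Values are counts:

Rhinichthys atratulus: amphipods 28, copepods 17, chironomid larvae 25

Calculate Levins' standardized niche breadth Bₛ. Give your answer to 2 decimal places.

Proportions for Rhinichthys atratulus (n=70): 28/70=0.4000, 17/70=0.2429, 25/70=0.3571
Σpᵢ² = 0.4000² + 0.2429² + 0.3571² = 0.160000 + 0.059000 + 0.127520 = 0.346520
B = 1 / 0.346520 = 2.8858
Bₛ = (B − 1)/(n − 1) = (2.8858 − 1)/(3 − 1) = 1.8858/2 = 0.9429

0.94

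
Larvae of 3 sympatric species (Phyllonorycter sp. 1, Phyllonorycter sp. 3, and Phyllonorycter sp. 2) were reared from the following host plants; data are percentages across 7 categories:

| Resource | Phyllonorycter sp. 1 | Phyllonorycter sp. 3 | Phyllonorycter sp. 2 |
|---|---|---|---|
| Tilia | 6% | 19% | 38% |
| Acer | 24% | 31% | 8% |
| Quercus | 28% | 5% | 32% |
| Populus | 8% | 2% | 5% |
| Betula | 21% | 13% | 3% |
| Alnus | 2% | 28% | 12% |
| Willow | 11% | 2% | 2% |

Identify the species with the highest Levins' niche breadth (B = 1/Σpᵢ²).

Convert percentages to proportions (divide by 100).
Σp_1ᵢ² = 0.06² + 0.24² + 0.28² + 0.08² + 0.21² + 0.02² + 0.11² = 0.0036 + 0.0576 + 0.0784 + 0.0064 + 0.0441 + 0.0004 + 0.0121 = 0.2026
B_1 = 1 / 0.2026 = 4.9358
Σp_3ᵢ² = 0.19² + 0.31² + 0.05² + 0.02² + 0.13² + 0.28² + 0.02² = 0.0361 + 0.0961 + 0.0025 + 0.0004 + 0.0169 + 0.0784 + 0.0004 = 0.2308
B_3 = 1 / 0.2308 = 4.3328
Σp_2ᵢ² = 0.38² + 0.08² + 0.32² + 0.05² + 0.03² + 0.12² + 0.02² = 0.1444 + 0.0064 + 0.1024 + 0.0025 + 0.0009 + 0.0144 + 0.0004 = 0.2714
B_2 = 1 / 0.2714 = 3.6846
Highest B → broadest niche (most generalist): Phyllonorycter sp. 1 (B = 4.94).

Phyllonorycter sp. 1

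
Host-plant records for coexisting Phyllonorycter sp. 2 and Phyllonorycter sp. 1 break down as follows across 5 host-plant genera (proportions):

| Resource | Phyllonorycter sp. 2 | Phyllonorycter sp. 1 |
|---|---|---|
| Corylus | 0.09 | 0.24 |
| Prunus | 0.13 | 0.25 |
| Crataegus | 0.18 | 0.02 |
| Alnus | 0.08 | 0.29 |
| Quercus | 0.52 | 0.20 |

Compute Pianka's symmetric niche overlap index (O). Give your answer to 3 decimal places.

Σ p₁ᵢp₂ᵢ = 0.0216 + 0.0325 + 0.0036 + 0.0232 + 0.1040 = 0.1849
Σp_1ᵢ² = 0.09² + 0.13² + 0.18² + 0.08² + 0.52² = 0.0081 + 0.0169 + 0.0324 + 0.0064 + 0.2704 = 0.3342
Σp_2ᵢ² = 0.24² + 0.25² + 0.02² + 0.29² + 0.20² = 0.0576 + 0.0625 + 0.0004 + 0.0841 + 0.0400 = 0.2446
O = 0.1849 / √(0.3342 × 0.2446) = 0.1849 / 0.285911 = 0.64670

0.647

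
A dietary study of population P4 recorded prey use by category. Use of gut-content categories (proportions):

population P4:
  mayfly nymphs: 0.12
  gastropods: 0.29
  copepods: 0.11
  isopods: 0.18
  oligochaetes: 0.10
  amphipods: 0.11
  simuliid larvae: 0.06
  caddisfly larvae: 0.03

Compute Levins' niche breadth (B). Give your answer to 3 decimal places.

5.896

Σpᵢ² = 0.12² + 0.29² + 0.11² + 0.18² + 0.10² + 0.11² + 0.06² + 0.03² = 0.0144 + 0.0841 + 0.0121 + 0.0324 + 0.0100 + 0.0121 + 0.0036 + 0.0009 = 0.1696
B = 1 / 0.1696 = 5.89623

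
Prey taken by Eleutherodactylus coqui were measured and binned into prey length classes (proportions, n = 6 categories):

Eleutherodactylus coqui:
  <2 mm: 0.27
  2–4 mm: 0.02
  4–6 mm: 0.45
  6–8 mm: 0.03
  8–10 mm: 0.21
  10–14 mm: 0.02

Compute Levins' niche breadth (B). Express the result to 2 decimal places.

3.11

Σpᵢ² = 0.27² + 0.02² + 0.45² + 0.03² + 0.21² + 0.02² = 0.0729 + 0.0004 + 0.2025 + 0.0009 + 0.0441 + 0.0004 = 0.3212
B = 1 / 0.3212 = 3.1133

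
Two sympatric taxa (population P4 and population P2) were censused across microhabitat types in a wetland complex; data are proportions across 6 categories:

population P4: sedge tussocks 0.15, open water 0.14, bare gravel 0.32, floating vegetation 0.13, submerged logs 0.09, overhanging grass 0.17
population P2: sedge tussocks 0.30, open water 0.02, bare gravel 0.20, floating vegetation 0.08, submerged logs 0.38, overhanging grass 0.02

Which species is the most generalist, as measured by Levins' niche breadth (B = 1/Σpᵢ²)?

population P4

Σp_P4ᵢ² = 0.15² + 0.14² + 0.32² + 0.13² + 0.09² + 0.17² = 0.0225 + 0.0196 + 0.1024 + 0.0169 + 0.0081 + 0.0289 = 0.1984
B_P4 = 1 / 0.1984 = 5.0403
Σp_P2ᵢ² = 0.30² + 0.02² + 0.20² + 0.08² + 0.38² + 0.02² = 0.0900 + 0.0004 + 0.0400 + 0.0064 + 0.1444 + 0.0004 = 0.2816
B_P2 = 1 / 0.2816 = 3.5511
Highest B → broadest niche (most generalist): population P4 (B = 5.04).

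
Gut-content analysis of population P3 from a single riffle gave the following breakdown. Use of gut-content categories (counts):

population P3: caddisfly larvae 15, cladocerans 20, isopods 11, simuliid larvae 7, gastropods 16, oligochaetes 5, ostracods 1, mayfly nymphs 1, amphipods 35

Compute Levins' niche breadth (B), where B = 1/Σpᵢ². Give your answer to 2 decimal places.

Proportions for population P3 (n=111): 15/111=0.1351, 20/111=0.1802, 11/111=0.0991, 7/111=0.0631, 16/111=0.1441, 5/111=0.0450, 1/111=0.0090, 1/111=0.0090, 35/111=0.3153
Σpᵢ² = 0.1351² + 0.1802² + 0.0991² + 0.0631² + 0.1441² + 0.0450² + 0.0090² + 0.0090² + 0.3153² = 0.018252 + 0.032472 + 0.009821 + 0.003982 + 0.020765 + 0.002025 + 0.000081 + 0.000081 + 0.099414 = 0.186893
B = 1 / 0.186893 = 5.3507

5.35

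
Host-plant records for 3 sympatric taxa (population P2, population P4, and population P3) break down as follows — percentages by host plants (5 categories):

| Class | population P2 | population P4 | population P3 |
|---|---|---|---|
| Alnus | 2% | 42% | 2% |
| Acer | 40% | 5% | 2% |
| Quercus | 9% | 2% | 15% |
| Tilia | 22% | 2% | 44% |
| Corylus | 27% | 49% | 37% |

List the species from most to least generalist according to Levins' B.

population P2 > population P3 > population P4

Convert percentages to proportions (divide by 100).
Σp_P2ᵢ² = 0.02² + 0.40² + 0.09² + 0.22² + 0.27² = 0.0004 + 0.1600 + 0.0081 + 0.0484 + 0.0729 = 0.2898
B_P2 = 1 / 0.2898 = 3.4507
Σp_P4ᵢ² = 0.42² + 0.05² + 0.02² + 0.02² + 0.49² = 0.1764 + 0.0025 + 0.0004 + 0.0004 + 0.2401 = 0.4198
B_P4 = 1 / 0.4198 = 2.3821
Σp_P3ᵢ² = 0.02² + 0.02² + 0.15² + 0.44² + 0.37² = 0.0004 + 0.0004 + 0.0225 + 0.1936 + 0.1369 = 0.3538
B_P3 = 1 / 0.3538 = 2.8265
Ranking by B (broadest → narrowest): population P2 (3.45) > population P3 (2.83) > population P4 (2.38)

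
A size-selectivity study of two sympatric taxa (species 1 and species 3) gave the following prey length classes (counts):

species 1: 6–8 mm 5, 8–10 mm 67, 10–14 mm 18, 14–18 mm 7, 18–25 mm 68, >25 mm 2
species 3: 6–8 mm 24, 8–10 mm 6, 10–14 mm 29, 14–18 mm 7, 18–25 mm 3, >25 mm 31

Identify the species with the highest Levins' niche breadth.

Proportions for species 1 (n=167): 5/167=0.0299, 67/167=0.4012, 18/167=0.1078, 7/167=0.0419, 68/167=0.4072, 2/167=0.0120
Proportions for species 3 (n=100): 24/100=0.2400, 6/100=0.0600, 29/100=0.2900, 7/100=0.0700, 3/100=0.0300, 31/100=0.3100
Σp_1ᵢ² = 0.0299² + 0.4012² + 0.1078² + 0.0419² + 0.4072² + 0.0120² = 0.000894 + 0.160961 + 0.011621 + 0.001756 + 0.165812 + 0.000144 = 0.341188
B_1 = 1 / 0.341188 = 2.9309
Σp_3ᵢ² = 0.2400² + 0.0600² + 0.2900² + 0.0700² + 0.0300² + 0.3100² = 0.057600 + 0.003600 + 0.084100 + 0.004900 + 0.000900 + 0.096100 = 0.247200
B_3 = 1 / 0.247200 = 4.0453
Highest B → broadest niche (most generalist): species 3 (B = 4.05).

species 3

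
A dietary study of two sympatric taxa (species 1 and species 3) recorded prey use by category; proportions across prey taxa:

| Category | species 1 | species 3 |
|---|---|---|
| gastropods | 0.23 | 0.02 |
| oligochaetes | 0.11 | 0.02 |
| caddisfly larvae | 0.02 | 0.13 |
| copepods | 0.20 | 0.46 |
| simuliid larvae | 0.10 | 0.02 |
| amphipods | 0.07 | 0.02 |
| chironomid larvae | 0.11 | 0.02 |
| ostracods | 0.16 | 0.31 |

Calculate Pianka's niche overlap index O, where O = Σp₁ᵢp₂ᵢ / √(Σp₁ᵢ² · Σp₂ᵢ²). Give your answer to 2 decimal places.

Σ p₁ᵢp₂ᵢ = 0.0046 + 0.0022 + 0.0026 + 0.0920 + 0.0020 + 0.0014 + 0.0022 + 0.0496 = 0.1566
Σp_1ᵢ² = 0.23² + 0.11² + 0.02² + 0.20² + 0.10² + 0.07² + 0.11² + 0.16² = 0.0529 + 0.0121 + 0.0004 + 0.0400 + 0.0100 + 0.0049 + 0.0121 + 0.0256 = 0.1580
Σp_2ᵢ² = 0.02² + 0.02² + 0.13² + 0.46² + 0.02² + 0.02² + 0.02² + 0.31² = 0.0004 + 0.0004 + 0.0169 + 0.2116 + 0.0004 + 0.0004 + 0.0004 + 0.0961 = 0.3266
O = 0.1566 / √(0.1580 × 0.3266) = 0.1566 / 0.22716 = 0.6894

0.69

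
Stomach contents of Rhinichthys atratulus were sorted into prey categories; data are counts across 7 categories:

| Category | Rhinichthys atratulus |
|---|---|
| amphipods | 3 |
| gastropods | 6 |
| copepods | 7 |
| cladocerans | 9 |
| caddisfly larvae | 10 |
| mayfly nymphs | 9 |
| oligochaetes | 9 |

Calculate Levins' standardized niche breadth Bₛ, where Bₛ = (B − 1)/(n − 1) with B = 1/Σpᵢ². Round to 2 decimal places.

Proportions for Rhinichthys atratulus (n=53): 3/53=0.0566, 6/53=0.1132, 7/53=0.1321, 9/53=0.1698, 10/53=0.1887, 9/53=0.1698, 9/53=0.1698
Σpᵢ² = 0.0566² + 0.1132² + 0.1321² + 0.1698² + 0.1887² + 0.1698² + 0.1698² = 0.003204 + 0.012814 + 0.017450 + 0.028832 + 0.035608 + 0.028832 + 0.028832 = 0.155572
B = 1 / 0.155572 = 6.4279
Bₛ = (B − 1)/(n − 1) = (6.4279 − 1)/(7 − 1) = 5.4279/6 = 0.9047

0.90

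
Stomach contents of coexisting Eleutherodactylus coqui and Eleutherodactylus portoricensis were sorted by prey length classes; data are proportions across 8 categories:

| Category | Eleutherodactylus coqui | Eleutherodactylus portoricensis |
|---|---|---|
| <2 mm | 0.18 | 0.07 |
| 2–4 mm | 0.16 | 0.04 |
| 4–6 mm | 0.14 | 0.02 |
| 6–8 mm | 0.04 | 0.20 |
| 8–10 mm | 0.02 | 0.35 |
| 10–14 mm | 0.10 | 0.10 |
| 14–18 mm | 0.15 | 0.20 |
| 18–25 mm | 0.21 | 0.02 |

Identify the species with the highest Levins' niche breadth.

Σp_coquᵢ² = 0.18² + 0.16² + 0.14² + 0.04² + 0.02² + 0.10² + 0.15² + 0.21² = 0.0324 + 0.0256 + 0.0196 + 0.0016 + 0.0004 + 0.0100 + 0.0225 + 0.0441 = 0.1562
B_coqu = 1 / 0.1562 = 6.4020
Σp_portᵢ² = 0.07² + 0.04² + 0.02² + 0.20² + 0.35² + 0.10² + 0.20² + 0.02² = 0.0049 + 0.0016 + 0.0004 + 0.0400 + 0.1225 + 0.0100 + 0.0400 + 0.0004 = 0.2198
B_port = 1 / 0.2198 = 4.5496
Highest B → broadest niche (most generalist): Eleutherodactylus coqui (B = 6.40).

Eleutherodactylus coqui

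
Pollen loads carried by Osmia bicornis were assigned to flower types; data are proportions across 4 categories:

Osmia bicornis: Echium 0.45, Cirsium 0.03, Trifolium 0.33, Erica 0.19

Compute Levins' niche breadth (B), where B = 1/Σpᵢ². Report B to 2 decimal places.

2.87

Σpᵢ² = 0.45² + 0.03² + 0.33² + 0.19² = 0.2025 + 0.0009 + 0.1089 + 0.0361 = 0.3484
B = 1 / 0.3484 = 2.8703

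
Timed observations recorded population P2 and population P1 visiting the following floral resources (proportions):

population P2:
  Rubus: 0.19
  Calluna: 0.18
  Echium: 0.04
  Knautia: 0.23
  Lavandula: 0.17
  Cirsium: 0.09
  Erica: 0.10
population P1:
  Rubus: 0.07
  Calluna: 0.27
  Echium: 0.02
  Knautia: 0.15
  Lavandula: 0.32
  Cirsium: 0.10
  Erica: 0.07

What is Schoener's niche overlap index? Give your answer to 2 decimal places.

0.75

Σ|p₁ᵢ − p₂ᵢ| = 0.12 + 0.09 + 0.02 + 0.08 + 0.15 + 0.01 + 0.03 = 0.50
D = 1 − ½ × 0.50 = 1 − 0.250 = 0.7500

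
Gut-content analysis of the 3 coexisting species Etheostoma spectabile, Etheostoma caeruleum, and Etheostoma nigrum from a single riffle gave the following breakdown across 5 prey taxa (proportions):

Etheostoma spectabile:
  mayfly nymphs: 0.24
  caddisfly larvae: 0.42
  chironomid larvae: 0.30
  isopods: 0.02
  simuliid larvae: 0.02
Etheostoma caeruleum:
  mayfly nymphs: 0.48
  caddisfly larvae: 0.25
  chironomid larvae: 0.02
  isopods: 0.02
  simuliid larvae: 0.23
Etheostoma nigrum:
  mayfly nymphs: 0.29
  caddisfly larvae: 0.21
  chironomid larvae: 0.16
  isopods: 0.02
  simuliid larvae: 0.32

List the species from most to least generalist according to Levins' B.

Σp_specᵢ² = 0.24² + 0.42² + 0.30² + 0.02² + 0.02² = 0.0576 + 0.1764 + 0.0900 + 0.0004 + 0.0004 = 0.3248
B_spec = 1 / 0.3248 = 3.0788
Σp_caerᵢ² = 0.48² + 0.25² + 0.02² + 0.02² + 0.23² = 0.2304 + 0.0625 + 0.0004 + 0.0004 + 0.0529 = 0.3466
B_caer = 1 / 0.3466 = 2.8852
Σp_nigrᵢ² = 0.29² + 0.21² + 0.16² + 0.02² + 0.32² = 0.0841 + 0.0441 + 0.0256 + 0.0004 + 0.1024 = 0.2566
B_nigr = 1 / 0.2566 = 3.8971
Ranking by B (broadest → narrowest): Etheostoma nigrum (3.90) > Etheostoma spectabile (3.08) > Etheostoma caeruleum (2.89)

Etheostoma nigrum > Etheostoma spectabile > Etheostoma caeruleum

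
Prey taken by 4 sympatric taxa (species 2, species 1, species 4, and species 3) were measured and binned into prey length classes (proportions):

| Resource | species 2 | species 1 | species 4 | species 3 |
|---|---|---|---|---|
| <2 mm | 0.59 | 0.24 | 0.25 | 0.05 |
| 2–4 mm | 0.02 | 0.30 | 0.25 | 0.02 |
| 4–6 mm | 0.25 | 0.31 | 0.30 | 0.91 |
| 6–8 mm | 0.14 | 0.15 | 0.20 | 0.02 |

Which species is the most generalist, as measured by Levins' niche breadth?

Σp_2ᵢ² = 0.59² + 0.02² + 0.25² + 0.14² = 0.3481 + 0.0004 + 0.0625 + 0.0196 = 0.4306
B_2 = 1 / 0.4306 = 2.3223
Σp_1ᵢ² = 0.24² + 0.30² + 0.31² + 0.15² = 0.0576 + 0.0900 + 0.0961 + 0.0225 = 0.2662
B_1 = 1 / 0.2662 = 3.7566
Σp_4ᵢ² = 0.25² + 0.25² + 0.30² + 0.20² = 0.0625 + 0.0625 + 0.0900 + 0.0400 = 0.2550
B_4 = 1 / 0.2550 = 3.9216
Σp_3ᵢ² = 0.05² + 0.02² + 0.91² + 0.02² = 0.0025 + 0.0004 + 0.8281 + 0.0004 = 0.8314
B_3 = 1 / 0.8314 = 1.2028
Highest B → broadest niche (most generalist): species 4 (B = 3.92).

species 4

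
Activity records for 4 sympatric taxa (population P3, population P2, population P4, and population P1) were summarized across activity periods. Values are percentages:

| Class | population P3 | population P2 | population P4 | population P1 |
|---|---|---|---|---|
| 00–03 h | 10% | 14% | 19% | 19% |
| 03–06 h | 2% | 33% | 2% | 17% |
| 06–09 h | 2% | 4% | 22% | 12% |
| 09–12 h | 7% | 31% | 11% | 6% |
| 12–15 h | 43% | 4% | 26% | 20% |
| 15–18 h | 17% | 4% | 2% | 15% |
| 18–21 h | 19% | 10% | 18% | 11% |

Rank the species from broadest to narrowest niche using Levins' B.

Convert percentages to proportions (divide by 100).
Σp_P3ᵢ² = 0.10² + 0.02² + 0.02² + 0.07² + 0.43² + 0.17² + 0.19² = 0.0100 + 0.0004 + 0.0004 + 0.0049 + 0.1849 + 0.0289 + 0.0361 = 0.2656
B_P3 = 1 / 0.2656 = 3.7651
Σp_P2ᵢ² = 0.14² + 0.33² + 0.04² + 0.31² + 0.04² + 0.04² + 0.10² = 0.0196 + 0.1089 + 0.0016 + 0.0961 + 0.0016 + 0.0016 + 0.0100 = 0.2394
B_P2 = 1 / 0.2394 = 4.1771
Σp_P4ᵢ² = 0.19² + 0.02² + 0.22² + 0.11² + 0.26² + 0.02² + 0.18² = 0.0361 + 0.0004 + 0.0484 + 0.0121 + 0.0676 + 0.0004 + 0.0324 = 0.1974
B_P4 = 1 / 0.1974 = 5.0659
Σp_P1ᵢ² = 0.19² + 0.17² + 0.12² + 0.06² + 0.20² + 0.15² + 0.11² = 0.0361 + 0.0289 + 0.0144 + 0.0036 + 0.0400 + 0.0225 + 0.0121 = 0.1576
B_P1 = 1 / 0.1576 = 6.3452
Ranking by B (broadest → narrowest): population P1 (6.35) > population P4 (5.07) > population P2 (4.18) > population P3 (3.77)

population P1 > population P4 > population P2 > population P3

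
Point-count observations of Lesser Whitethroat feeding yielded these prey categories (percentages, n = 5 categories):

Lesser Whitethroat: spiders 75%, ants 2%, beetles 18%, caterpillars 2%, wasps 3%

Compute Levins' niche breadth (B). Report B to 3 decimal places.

Convert percentages to proportions (divide by 100).
Σpᵢ² = 0.75² + 0.02² + 0.18² + 0.02² + 0.03² = 0.5625 + 0.0004 + 0.0324 + 0.0004 + 0.0009 = 0.5966
B = 1 / 0.5966 = 1.67616

1.676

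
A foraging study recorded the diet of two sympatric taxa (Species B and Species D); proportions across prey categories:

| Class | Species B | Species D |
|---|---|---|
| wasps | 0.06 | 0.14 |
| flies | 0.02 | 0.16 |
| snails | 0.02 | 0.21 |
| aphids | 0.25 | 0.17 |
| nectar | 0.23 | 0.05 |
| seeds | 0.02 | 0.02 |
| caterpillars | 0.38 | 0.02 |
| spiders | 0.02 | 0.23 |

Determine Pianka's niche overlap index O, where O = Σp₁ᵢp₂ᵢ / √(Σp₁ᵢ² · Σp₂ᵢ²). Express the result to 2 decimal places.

Σ p₁ᵢp₂ᵢ = 0.0084 + 0.0032 + 0.0042 + 0.0425 + 0.0115 + 0.0004 + 0.0076 + 0.0046 = 0.0824
Σp_1ᵢ² = 0.06² + 0.02² + 0.02² + 0.25² + 0.23² + 0.02² + 0.38² + 0.02² = 0.0036 + 0.0004 + 0.0004 + 0.0625 + 0.0529 + 0.0004 + 0.1444 + 0.0004 = 0.2650
Σp_2ᵢ² = 0.14² + 0.16² + 0.21² + 0.17² + 0.05² + 0.02² + 0.02² + 0.23² = 0.0196 + 0.0256 + 0.0441 + 0.0289 + 0.0025 + 0.0004 + 0.0004 + 0.0529 = 0.1744
O = 0.0824 / √(0.2650 × 0.1744) = 0.0824 / 0.21498 = 0.3833

0.38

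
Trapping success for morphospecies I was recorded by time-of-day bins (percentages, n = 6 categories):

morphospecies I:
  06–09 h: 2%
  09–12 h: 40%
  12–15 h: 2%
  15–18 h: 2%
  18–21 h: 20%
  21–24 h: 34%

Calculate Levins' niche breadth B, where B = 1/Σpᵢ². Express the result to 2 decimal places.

3.16

Convert percentages to proportions (divide by 100).
Σpᵢ² = 0.02² + 0.40² + 0.02² + 0.02² + 0.20² + 0.34² = 0.0004 + 0.1600 + 0.0004 + 0.0004 + 0.0400 + 0.1156 = 0.3168
B = 1 / 0.3168 = 3.1566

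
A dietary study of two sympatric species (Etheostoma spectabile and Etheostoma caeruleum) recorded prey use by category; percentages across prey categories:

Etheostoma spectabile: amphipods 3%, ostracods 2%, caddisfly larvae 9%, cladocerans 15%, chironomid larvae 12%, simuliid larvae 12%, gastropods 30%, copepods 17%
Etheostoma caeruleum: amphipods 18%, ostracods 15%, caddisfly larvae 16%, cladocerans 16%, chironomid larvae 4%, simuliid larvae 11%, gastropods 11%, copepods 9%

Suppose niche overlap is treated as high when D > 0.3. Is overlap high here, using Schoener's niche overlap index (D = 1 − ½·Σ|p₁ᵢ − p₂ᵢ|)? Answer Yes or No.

Yes

Convert percentages to proportions (divide by 100).
Σ|p₁ᵢ − p₂ᵢ| = 0.15 + 0.13 + 0.07 + 0.01 + 0.08 + 0.01 + 0.19 + 0.08 = 0.72
D = 1 − ½ × 0.72 = 1 − 0.360 = 0.6400
D = 0.6400 > 0.3 → Yes.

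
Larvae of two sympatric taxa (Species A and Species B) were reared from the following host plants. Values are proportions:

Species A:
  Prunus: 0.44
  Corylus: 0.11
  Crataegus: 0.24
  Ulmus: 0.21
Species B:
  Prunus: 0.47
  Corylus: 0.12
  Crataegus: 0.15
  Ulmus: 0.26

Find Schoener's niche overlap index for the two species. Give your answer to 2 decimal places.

Σ|p₁ᵢ − p₂ᵢ| = 0.03 + 0.01 + 0.09 + 0.05 = 0.18
D = 1 − ½ × 0.18 = 1 − 0.090 = 0.9100

0.91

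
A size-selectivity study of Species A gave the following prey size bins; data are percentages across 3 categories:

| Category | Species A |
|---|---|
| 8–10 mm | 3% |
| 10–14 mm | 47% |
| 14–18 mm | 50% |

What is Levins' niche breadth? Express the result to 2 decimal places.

Convert percentages to proportions (divide by 100).
Σpᵢ² = 0.03² + 0.47² + 0.50² = 0.0009 + 0.2209 + 0.2500 = 0.4718
B = 1 / 0.4718 = 2.1195

2.12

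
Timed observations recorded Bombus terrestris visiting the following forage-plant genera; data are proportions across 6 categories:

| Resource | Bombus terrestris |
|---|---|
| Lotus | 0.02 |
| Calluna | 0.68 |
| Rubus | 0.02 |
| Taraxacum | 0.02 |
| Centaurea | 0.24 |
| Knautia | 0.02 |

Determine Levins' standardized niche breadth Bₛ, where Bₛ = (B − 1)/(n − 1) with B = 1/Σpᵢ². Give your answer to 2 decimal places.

0.18

Σpᵢ² = 0.02² + 0.68² + 0.02² + 0.02² + 0.24² + 0.02² = 0.0004 + 0.4624 + 0.0004 + 0.0004 + 0.0576 + 0.0004 = 0.5216
B = 1 / 0.5216 = 1.9172
Bₛ = (B − 1)/(n − 1) = (1.9172 − 1)/(6 − 1) = 0.9172/5 = 0.1834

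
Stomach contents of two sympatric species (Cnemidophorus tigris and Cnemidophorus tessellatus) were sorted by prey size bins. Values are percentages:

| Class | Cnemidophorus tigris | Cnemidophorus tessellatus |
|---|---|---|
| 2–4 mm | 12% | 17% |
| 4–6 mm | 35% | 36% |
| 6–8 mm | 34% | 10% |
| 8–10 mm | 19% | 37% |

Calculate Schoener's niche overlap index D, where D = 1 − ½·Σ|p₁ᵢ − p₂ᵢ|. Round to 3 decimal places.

Convert percentages to proportions (divide by 100).
Σ|p₁ᵢ − p₂ᵢ| = 0.05 + 0.01 + 0.24 + 0.18 = 0.48
D = 1 − ½ × 0.48 = 1 − 0.240 = 0.76000

0.760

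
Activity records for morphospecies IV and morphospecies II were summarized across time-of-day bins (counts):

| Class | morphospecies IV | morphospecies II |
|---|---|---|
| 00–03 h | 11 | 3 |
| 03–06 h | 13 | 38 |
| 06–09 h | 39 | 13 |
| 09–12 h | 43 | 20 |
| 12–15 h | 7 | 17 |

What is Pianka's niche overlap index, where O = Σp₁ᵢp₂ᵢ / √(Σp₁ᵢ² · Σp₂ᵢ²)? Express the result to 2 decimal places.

0.69

Proportions for morphospecies IV (n=113): 11/113=0.0973, 13/113=0.1150, 39/113=0.3451, 43/113=0.3805, 7/113=0.0619
Proportions for morphospecies II (n=91): 3/91=0.0330, 38/91=0.4176, 13/91=0.1429, 20/91=0.2198, 17/91=0.1868
Σ p₁ᵢp₂ᵢ = 0.003211 + 0.048024 + 0.049315 + 0.083634 + 0.011563 = 0.195747
Σp_1ᵢ² = 0.0973² + 0.1150² + 0.3451² + 0.3805² + 0.0619² = 0.009467 + 0.013225 + 0.119094 + 0.144780 + 0.003832 = 0.290398
Σp_2ᵢ² = 0.0330² + 0.4176² + 0.1429² + 0.2198² + 0.1868² = 0.001089 + 0.174390 + 0.020420 + 0.048312 + 0.034894 = 0.279105
O = 0.195747 / √(0.290398 × 0.279105) = 0.195747 / 0.2846955 = 0.6876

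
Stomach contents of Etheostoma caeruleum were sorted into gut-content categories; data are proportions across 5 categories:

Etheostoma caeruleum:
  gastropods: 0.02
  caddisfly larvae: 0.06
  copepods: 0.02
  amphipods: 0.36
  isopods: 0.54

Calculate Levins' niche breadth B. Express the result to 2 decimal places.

Σpᵢ² = 0.02² + 0.06² + 0.02² + 0.36² + 0.54² = 0.0004 + 0.0036 + 0.0004 + 0.1296 + 0.2916 = 0.4256
B = 1 / 0.4256 = 2.3496

2.35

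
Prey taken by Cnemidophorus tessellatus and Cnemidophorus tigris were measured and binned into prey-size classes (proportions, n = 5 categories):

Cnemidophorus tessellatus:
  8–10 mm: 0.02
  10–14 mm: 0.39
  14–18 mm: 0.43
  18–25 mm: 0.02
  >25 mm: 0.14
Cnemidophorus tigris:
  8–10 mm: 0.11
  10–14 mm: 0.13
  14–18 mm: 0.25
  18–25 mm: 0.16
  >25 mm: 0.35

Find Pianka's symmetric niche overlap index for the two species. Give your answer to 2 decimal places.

Σ p₁ᵢp₂ᵢ = 0.0022 + 0.0507 + 0.1075 + 0.0032 + 0.0490 = 0.2126
Σp_1ᵢ² = 0.02² + 0.39² + 0.43² + 0.02² + 0.14² = 0.0004 + 0.1521 + 0.1849 + 0.0004 + 0.0196 = 0.3574
Σp_2ᵢ² = 0.11² + 0.13² + 0.25² + 0.16² + 0.35² = 0.0121 + 0.0169 + 0.0625 + 0.0256 + 0.1225 = 0.2396
O = 0.2126 / √(0.3574 × 0.2396) = 0.2126 / 0.29263 = 0.7265

0.73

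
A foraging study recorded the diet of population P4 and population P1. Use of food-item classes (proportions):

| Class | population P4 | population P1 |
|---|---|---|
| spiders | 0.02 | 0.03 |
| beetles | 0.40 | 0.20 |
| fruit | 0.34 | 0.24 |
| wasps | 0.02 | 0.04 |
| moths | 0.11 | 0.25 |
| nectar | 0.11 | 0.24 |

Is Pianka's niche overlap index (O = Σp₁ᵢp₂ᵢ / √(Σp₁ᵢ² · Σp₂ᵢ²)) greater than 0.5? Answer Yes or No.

Yes

Σ p₁ᵢp₂ᵢ = 0.0006 + 0.0800 + 0.0816 + 0.0008 + 0.0275 + 0.0264 = 0.2169
Σp_1ᵢ² = 0.02² + 0.40² + 0.34² + 0.02² + 0.11² + 0.11² = 0.0004 + 0.1600 + 0.1156 + 0.0004 + 0.0121 + 0.0121 = 0.3006
Σp_2ᵢ² = 0.03² + 0.20² + 0.24² + 0.04² + 0.25² + 0.24² = 0.0009 + 0.0400 + 0.0576 + 0.0016 + 0.0625 + 0.0576 = 0.2202
O = 0.2169 / √(0.3006 × 0.2202) = 0.2169 / 0.25728 = 0.8431
O = 0.8431 > 0.5 → Yes.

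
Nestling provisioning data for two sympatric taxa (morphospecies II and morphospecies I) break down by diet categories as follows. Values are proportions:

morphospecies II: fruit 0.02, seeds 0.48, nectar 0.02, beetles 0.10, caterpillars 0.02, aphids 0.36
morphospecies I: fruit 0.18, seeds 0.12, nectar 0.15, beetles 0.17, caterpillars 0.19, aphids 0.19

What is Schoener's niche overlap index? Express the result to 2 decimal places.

0.47

Σ|p₁ᵢ − p₂ᵢ| = 0.16 + 0.36 + 0.13 + 0.07 + 0.17 + 0.17 = 1.06
D = 1 − ½ × 1.06 = 1 − 0.530 = 0.4700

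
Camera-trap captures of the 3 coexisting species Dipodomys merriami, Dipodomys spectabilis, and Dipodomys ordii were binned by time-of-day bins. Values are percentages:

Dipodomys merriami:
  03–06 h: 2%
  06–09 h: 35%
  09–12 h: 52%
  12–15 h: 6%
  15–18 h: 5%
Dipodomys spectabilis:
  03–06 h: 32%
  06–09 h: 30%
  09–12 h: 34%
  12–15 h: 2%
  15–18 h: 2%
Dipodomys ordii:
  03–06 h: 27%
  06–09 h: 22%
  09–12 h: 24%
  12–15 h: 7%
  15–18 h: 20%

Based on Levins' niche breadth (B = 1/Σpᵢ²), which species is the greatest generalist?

Dipodomys ordii

Convert percentages to proportions (divide by 100).
Σp_merrᵢ² = 0.02² + 0.35² + 0.52² + 0.06² + 0.05² = 0.0004 + 0.1225 + 0.2704 + 0.0036 + 0.0025 = 0.3994
B_merr = 1 / 0.3994 = 2.5038
Σp_specᵢ² = 0.32² + 0.30² + 0.34² + 0.02² + 0.02² = 0.1024 + 0.0900 + 0.1156 + 0.0004 + 0.0004 = 0.3088
B_spec = 1 / 0.3088 = 3.2383
Σp_ordiᵢ² = 0.27² + 0.22² + 0.24² + 0.07² + 0.20² = 0.0729 + 0.0484 + 0.0576 + 0.0049 + 0.0400 = 0.2238
B_ordi = 1 / 0.2238 = 4.4683
Highest B → broadest niche (most generalist): Dipodomys ordii (B = 4.47).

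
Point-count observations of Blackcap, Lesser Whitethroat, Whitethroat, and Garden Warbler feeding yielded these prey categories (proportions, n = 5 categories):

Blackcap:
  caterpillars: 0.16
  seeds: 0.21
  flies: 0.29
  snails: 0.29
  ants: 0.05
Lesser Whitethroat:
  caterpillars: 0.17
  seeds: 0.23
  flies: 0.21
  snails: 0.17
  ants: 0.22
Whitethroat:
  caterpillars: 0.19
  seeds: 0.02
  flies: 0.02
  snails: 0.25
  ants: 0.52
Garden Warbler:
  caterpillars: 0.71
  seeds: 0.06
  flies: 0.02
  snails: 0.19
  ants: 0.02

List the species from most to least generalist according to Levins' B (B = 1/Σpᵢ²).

Lesser Whitethroat > Blackcap > Whitethroat > Garden Warbler

Σp_Blacᵢ² = 0.16² + 0.21² + 0.29² + 0.29² + 0.05² = 0.0256 + 0.0441 + 0.0841 + 0.0841 + 0.0025 = 0.2404
B_Blac = 1 / 0.2404 = 4.1597
Σp_Lessᵢ² = 0.17² + 0.23² + 0.21² + 0.17² + 0.22² = 0.0289 + 0.0529 + 0.0441 + 0.0289 + 0.0484 = 0.2032
B_Less = 1 / 0.2032 = 4.9213
Σp_Whitᵢ² = 0.19² + 0.02² + 0.02² + 0.25² + 0.52² = 0.0361 + 0.0004 + 0.0004 + 0.0625 + 0.2704 = 0.3698
B_Whit = 1 / 0.3698 = 2.7042
Σp_Gardᵢ² = 0.71² + 0.06² + 0.02² + 0.19² + 0.02² = 0.5041 + 0.0036 + 0.0004 + 0.0361 + 0.0004 = 0.5446
B_Gard = 1 / 0.5446 = 1.8362
Ranking by B (broadest → narrowest): Lesser Whitethroat (4.92) > Blackcap (4.16) > Whitethroat (2.70) > Garden Warbler (1.84)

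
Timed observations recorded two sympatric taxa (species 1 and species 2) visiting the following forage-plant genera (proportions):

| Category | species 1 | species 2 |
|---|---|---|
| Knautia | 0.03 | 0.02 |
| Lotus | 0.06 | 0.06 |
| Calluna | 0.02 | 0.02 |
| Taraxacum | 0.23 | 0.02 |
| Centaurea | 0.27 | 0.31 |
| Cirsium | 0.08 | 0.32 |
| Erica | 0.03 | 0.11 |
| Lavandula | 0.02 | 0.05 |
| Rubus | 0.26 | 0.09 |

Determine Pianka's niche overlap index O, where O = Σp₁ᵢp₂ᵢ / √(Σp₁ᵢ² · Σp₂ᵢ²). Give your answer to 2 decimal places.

Σ p₁ᵢp₂ᵢ = 0.0006 + 0.0036 + 0.0004 + 0.0046 + 0.0837 + 0.0256 + 0.0033 + 0.0010 + 0.0234 = 0.1462
Σp_1ᵢ² = 0.03² + 0.06² + 0.02² + 0.23² + 0.27² + 0.08² + 0.03² + 0.02² + 0.26² = 0.0009 + 0.0036 + 0.0004 + 0.0529 + 0.0729 + 0.0064 + 0.0009 + 0.0004 + 0.0676 = 0.2060
Σp_2ᵢ² = 0.02² + 0.06² + 0.02² + 0.02² + 0.31² + 0.32² + 0.11² + 0.05² + 0.09² = 0.0004 + 0.0036 + 0.0004 + 0.0004 + 0.0961 + 0.1024 + 0.0121 + 0.0025 + 0.0081 = 0.2260
O = 0.1462 / √(0.2060 × 0.2260) = 0.1462 / 0.21577 = 0.6776

0.68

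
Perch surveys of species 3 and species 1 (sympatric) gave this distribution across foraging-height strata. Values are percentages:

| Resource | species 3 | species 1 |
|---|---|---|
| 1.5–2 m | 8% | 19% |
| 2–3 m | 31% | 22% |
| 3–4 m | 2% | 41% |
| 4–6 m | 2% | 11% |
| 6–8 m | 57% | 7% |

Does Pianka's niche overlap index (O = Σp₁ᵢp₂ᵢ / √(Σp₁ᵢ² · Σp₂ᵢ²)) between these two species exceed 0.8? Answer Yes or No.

No

Convert percentages to proportions (divide by 100).
Σ p₁ᵢp₂ᵢ = 0.0152 + 0.0682 + 0.0082 + 0.0022 + 0.0399 = 0.1337
Σp_1ᵢ² = 0.08² + 0.31² + 0.02² + 0.02² + 0.57² = 0.0064 + 0.0961 + 0.0004 + 0.0004 + 0.3249 = 0.4282
Σp_2ᵢ² = 0.19² + 0.22² + 0.41² + 0.11² + 0.07² = 0.0361 + 0.0484 + 0.1681 + 0.0121 + 0.0049 = 0.2696
O = 0.1337 / √(0.4282 × 0.2696) = 0.1337 / 0.33977 = 0.3935
O = 0.3935 < 0.8 → No.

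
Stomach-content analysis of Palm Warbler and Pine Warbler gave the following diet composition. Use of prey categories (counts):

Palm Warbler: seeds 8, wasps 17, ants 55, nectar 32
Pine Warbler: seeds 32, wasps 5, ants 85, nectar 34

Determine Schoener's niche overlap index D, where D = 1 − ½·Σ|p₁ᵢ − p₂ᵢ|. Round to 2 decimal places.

0.81

Proportions for Palm Warbler (n=112): 8/112=0.0714, 17/112=0.1518, 55/112=0.4911, 32/112=0.2857
Proportions for Pine Warbler (n=156): 32/156=0.2051, 5/156=0.0321, 85/156=0.5449, 34/156=0.2179
Σ|p₁ᵢ − p₂ᵢ| = 0.1337 + 0.1197 + 0.0538 + 0.0678 = 0.3750
D = 1 − ½ × 0.3750 = 1 − 0.18750 = 0.81250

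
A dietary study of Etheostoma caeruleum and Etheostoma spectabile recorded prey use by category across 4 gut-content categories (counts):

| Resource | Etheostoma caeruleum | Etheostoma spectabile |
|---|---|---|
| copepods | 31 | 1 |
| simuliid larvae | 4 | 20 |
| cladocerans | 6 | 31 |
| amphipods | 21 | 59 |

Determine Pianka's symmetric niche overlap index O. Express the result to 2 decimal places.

0.58

Proportions for Etheostoma caeruleum (n=62): 31/62=0.5000, 4/62=0.0645, 6/62=0.0968, 21/62=0.3387
Proportions for Etheostoma spectabile (n=111): 1/111=0.0090, 20/111=0.1802, 31/111=0.2793, 59/111=0.5315
Σ p₁ᵢp₂ᵢ = 0.004500 + 0.011623 + 0.027036 + 0.180019 = 0.223178
Σp_1ᵢ² = 0.5000² + 0.0645² + 0.0968² + 0.3387² = 0.250000 + 0.004160 + 0.009370 + 0.114718 = 0.378248
Σp_2ᵢ² = 0.0090² + 0.1802² + 0.2793² + 0.5315² = 0.000081 + 0.032472 + 0.078008 + 0.282492 = 0.393053
O = 0.223178 / √(0.378248 × 0.393053) = 0.223178 / 0.3855794 = 0.5788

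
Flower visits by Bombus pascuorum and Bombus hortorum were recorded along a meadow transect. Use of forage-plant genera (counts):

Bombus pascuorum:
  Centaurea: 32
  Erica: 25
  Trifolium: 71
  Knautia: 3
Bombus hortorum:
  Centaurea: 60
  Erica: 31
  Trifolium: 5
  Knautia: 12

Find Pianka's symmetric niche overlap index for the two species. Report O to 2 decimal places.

0.55

Proportions for Bombus pascuorum (n=131): 32/131=0.2443, 25/131=0.1908, 71/131=0.5420, 3/131=0.0229
Proportions for Bombus hortorum (n=108): 60/108=0.5556, 31/108=0.2870, 5/108=0.0463, 12/108=0.1111
Σ p₁ᵢp₂ᵢ = 0.135733 + 0.054760 + 0.025095 + 0.002544 = 0.218132
Σp_1ᵢ² = 0.2443² + 0.1908² + 0.5420² + 0.0229² = 0.059682 + 0.036405 + 0.293764 + 0.000524 = 0.390375
Σp_2ᵢ² = 0.5556² + 0.2870² + 0.0463² + 0.1111² = 0.308691 + 0.082369 + 0.002144 + 0.012343 = 0.405547
O = 0.218132 / √(0.390375 × 0.405547) = 0.218132 / 0.3978887 = 0.5482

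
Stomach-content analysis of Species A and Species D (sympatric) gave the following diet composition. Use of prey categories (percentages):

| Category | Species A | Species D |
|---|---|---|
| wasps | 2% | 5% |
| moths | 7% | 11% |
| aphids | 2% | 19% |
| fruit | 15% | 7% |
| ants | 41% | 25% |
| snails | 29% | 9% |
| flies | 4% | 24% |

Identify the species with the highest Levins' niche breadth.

Convert percentages to proportions (divide by 100).
Σp_Aᵢ² = 0.02² + 0.07² + 0.02² + 0.15² + 0.41² + 0.29² + 0.04² = 0.0004 + 0.0049 + 0.0004 + 0.0225 + 0.1681 + 0.0841 + 0.0016 = 0.2820
B_A = 1 / 0.2820 = 3.5461
Σp_Dᵢ² = 0.05² + 0.11² + 0.19² + 0.07² + 0.25² + 0.09² + 0.24² = 0.0025 + 0.0121 + 0.0361 + 0.0049 + 0.0625 + 0.0081 + 0.0576 = 0.1838
B_D = 1 / 0.1838 = 5.4407
Highest B → broadest niche (most generalist): Species D (B = 5.44).

Species D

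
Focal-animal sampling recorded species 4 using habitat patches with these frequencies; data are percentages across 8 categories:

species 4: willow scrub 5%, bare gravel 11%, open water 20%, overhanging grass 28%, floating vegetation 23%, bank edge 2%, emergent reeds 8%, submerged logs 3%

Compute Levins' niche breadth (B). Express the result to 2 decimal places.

5.17

Convert percentages to proportions (divide by 100).
Σpᵢ² = 0.05² + 0.11² + 0.20² + 0.28² + 0.23² + 0.02² + 0.08² + 0.03² = 0.0025 + 0.0121 + 0.0400 + 0.0784 + 0.0529 + 0.0004 + 0.0064 + 0.0009 = 0.1936
B = 1 / 0.1936 = 5.1653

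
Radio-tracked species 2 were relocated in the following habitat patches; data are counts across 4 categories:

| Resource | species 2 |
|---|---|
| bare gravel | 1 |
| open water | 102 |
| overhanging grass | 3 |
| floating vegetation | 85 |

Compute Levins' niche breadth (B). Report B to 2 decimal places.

2.07

Proportions for species 2 (n=191): 1/191=0.0052, 102/191=0.5340, 3/191=0.0157, 85/191=0.4450
Σpᵢ² = 0.0052² + 0.5340² + 0.0157² + 0.4450² = 0.000027 + 0.285156 + 0.000246 + 0.198025 = 0.483454
B = 1 / 0.483454 = 2.0684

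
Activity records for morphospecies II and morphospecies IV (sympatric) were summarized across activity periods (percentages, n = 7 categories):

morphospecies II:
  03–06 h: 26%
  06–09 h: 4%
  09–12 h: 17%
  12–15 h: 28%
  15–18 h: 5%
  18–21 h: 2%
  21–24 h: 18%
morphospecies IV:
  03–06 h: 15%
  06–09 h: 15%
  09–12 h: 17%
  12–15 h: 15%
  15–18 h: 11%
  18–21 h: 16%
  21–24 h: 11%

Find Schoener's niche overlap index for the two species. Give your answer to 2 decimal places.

Convert percentages to proportions (divide by 100).
Σ|p₁ᵢ − p₂ᵢ| = 0.11 + 0.11 + 0.00 + 0.13 + 0.06 + 0.14 + 0.07 = 0.62
D = 1 − ½ × 0.62 = 1 − 0.310 = 0.6900

0.69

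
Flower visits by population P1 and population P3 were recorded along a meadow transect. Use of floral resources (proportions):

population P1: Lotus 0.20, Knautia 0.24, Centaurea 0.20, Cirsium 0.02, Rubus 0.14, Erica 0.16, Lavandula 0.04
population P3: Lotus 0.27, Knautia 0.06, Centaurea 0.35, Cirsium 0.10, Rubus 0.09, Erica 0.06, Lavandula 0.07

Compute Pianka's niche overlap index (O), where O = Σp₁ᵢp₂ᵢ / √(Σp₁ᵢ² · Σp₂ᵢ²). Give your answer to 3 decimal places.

Σ p₁ᵢp₂ᵢ = 0.0540 + 0.0144 + 0.0700 + 0.0020 + 0.0126 + 0.0096 + 0.0028 = 0.1654
Σp_1ᵢ² = 0.20² + 0.24² + 0.20² + 0.02² + 0.14² + 0.16² + 0.04² = 0.0400 + 0.0576 + 0.0400 + 0.0004 + 0.0196 + 0.0256 + 0.0016 = 0.1848
Σp_2ᵢ² = 0.27² + 0.06² + 0.35² + 0.10² + 0.09² + 0.06² + 0.07² = 0.0729 + 0.0036 + 0.1225 + 0.0100 + 0.0081 + 0.0036 + 0.0049 = 0.2256
O = 0.1654 / √(0.1848 × 0.2256) = 0.1654 / 0.204183 = 0.81006

0.810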